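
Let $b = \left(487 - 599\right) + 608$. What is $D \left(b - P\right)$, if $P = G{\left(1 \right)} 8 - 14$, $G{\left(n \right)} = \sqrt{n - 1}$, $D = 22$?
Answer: $11220$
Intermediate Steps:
$G{\left(n \right)} = \sqrt{-1 + n}$
$P = -14$ ($P = \sqrt{-1 + 1} \cdot 8 - 14 = \sqrt{0} \cdot 8 - 14 = 0 \cdot 8 - 14 = 0 - 14 = -14$)
$b = 496$ ($b = -112 + 608 = 496$)
$D \left(b - P\right) = 22 \left(496 - -14\right) = 22 \left(496 + 14\right) = 22 \cdot 510 = 11220$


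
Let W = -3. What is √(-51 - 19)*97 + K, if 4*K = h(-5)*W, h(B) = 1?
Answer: -¾ + 97*I*√70 ≈ -0.75 + 811.56*I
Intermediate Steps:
K = -¾ (K = (1*(-3))/4 = (¼)*(-3) = -¾ ≈ -0.75000)
√(-51 - 19)*97 + K = √(-51 - 19)*97 - ¾ = √(-70)*97 - ¾ = (I*√70)*97 - ¾ = 97*I*√70 - ¾ = -¾ + 97*I*√70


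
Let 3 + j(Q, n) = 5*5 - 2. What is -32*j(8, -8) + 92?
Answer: -548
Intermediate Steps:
j(Q, n) = 20 (j(Q, n) = -3 + (5*5 - 2) = -3 + (25 - 2) = -3 + 23 = 20)
-32*j(8, -8) + 92 = -32*20 + 92 = -640 + 92 = -548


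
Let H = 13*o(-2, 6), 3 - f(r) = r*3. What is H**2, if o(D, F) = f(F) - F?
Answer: 74529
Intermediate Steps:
f(r) = 3 - 3*r (f(r) = 3 - r*3 = 3 - 3*r)
o(D, F) = 3 - 4*F (o(D, F) = (3 - 3*F) - F = 3 - 4*F)
H = -273 (H = 13*(3 - 4*6) = 13*(3 - 24) = 13*(-21) = -273)
H**2 = (-273)**2 = 74529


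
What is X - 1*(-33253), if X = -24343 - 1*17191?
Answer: -8281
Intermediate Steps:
X = -41534 (X = -24343 - 17191 = -41534)
X - 1*(-33253) = -41534 - 1*(-33253) = -41534 + 33253 = -8281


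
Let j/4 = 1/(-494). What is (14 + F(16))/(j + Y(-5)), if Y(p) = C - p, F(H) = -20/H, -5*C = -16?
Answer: 62985/40468 ≈ 1.5564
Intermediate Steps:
C = 16/5 (C = -⅕*(-16) = 16/5 ≈ 3.2000)
Y(p) = 16/5 - p
j = -2/247 (j = 4/(-494) = 4*(-1/494) = -2/247 ≈ -0.0080972)
(14 + F(16))/(j + Y(-5)) = (14 - 20/16)/(-2/247 + (16/5 - 1*(-5))) = (14 - 20*1/16)/(-2/247 + (16/5 + 5)) = (14 - 5/4)/(-2/247 + 41/5) = 51/(4*(10117/1235)) = (51/4)*(1235/10117) = 62985/40468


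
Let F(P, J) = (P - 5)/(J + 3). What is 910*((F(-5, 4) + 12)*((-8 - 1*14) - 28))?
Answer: -481000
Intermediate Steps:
F(P, J) = (-5 + P)/(3 + J)
910*((F(-5, 4) + 12)*((-8 - 1*14) - 28)) = 910*(((-5 - 5)/(3 + 4) + 12)*((-8 - 1*14) - 28)) = 910*((-10/7 + 12)*((-8 - 14) - 28)) = 910*(((⅐)*(-10) + 12)*(-22 - 28)) = 910*((-10/7 + 12)*(-50)) = 910*((74/7)*(-50)) = 910*(-3700/7) = -481000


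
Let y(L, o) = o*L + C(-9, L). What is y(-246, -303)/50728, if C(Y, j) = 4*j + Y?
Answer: 73545/50728 ≈ 1.4498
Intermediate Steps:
C(Y, j) = Y + 4*j
y(L, o) = -9 + 4*L + L*o (y(L, o) = o*L + (-9 + 4*L) = L*o + (-9 + 4*L) = -9 + 4*L + L*o)
y(-246, -303)/50728 = (-9 + 4*(-246) - 246*(-303))/50728 = (-9 - 984 + 74538)*(1/50728) = 73545*(1/50728) = 73545/50728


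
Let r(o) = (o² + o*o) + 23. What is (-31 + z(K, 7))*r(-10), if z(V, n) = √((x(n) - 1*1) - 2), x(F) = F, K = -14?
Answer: -6467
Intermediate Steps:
r(o) = 23 + 2*o² (r(o) = (o² + o²) + 23 = 2*o² + 23 = 23 + 2*o²)
z(V, n) = √(-3 + n) (z(V, n) = √((n - 1*1) - 2) = √((n - 1) - 2) = √((-1 + n) - 2) = √(-3 + n))
(-31 + z(K, 7))*r(-10) = (-31 + √(-3 + 7))*(23 + 2*(-10)²) = (-31 + √4)*(23 + 2*100) = (-31 + 2)*(23 + 200) = -29*223 = -6467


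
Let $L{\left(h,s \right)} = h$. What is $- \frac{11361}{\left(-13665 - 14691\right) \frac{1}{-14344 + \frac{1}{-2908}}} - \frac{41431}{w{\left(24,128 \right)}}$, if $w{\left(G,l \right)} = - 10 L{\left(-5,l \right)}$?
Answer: $- \frac{4518511870923}{687160400} \approx -6575.6$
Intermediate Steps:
$w{\left(G,l \right)} = 50$ ($w{\left(G,l \right)} = \left(-10\right) \left(-5\right) = 50$)
$- \frac{11361}{\left(-13665 - 14691\right) \frac{1}{-14344 + \frac{1}{-2908}}} - \frac{41431}{w{\left(24,128 \right)}} = - \frac{11361}{\left(-13665 - 14691\right) \frac{1}{-14344 + \frac{1}{-2908}}} - \frac{41431}{50} = - \frac{11361}{\left(-28356\right) \frac{1}{-14344 - \frac{1}{2908}}} - \frac{41431}{50} = - \frac{11361}{\left(-28356\right) \frac{1}{- \frac{41712353}{2908}}} - \frac{41431}{50} = - \frac{11361}{\left(-28356\right) \left(- \frac{2908}{41712353}\right)} - \frac{41431}{50} = - \frac{11361}{\frac{82459248}{41712353}} - \frac{41431}{50} = \left(-11361\right) \frac{41712353}{82459248} - \frac{41431}{50} = - \frac{157964680811}{27486416} - \frac{41431}{50} = - \frac{4518511870923}{687160400}$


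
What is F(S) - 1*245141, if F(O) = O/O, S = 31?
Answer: -245140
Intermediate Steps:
F(O) = 1
F(S) - 1*245141 = 1 - 1*245141 = 1 - 245141 = -245140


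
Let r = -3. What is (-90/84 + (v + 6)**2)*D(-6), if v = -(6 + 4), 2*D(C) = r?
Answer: -627/28 ≈ -22.393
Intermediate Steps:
D(C) = -3/2 (D(C) = (1/2)*(-3) = -3/2)
v = -10 (v = -1*10 = -10)
(-90/84 + (v + 6)**2)*D(-6) = (-90/84 + (-10 + 6)**2)*(-3/2) = (-90*1/84 + (-4)**2)*(-3/2) = (-15/14 + 16)*(-3/2) = (209/14)*(-3/2) = -627/28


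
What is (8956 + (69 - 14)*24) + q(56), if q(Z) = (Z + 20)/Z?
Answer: 143883/14 ≈ 10277.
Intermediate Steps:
q(Z) = (20 + Z)/Z
(8956 + (69 - 14)*24) + q(56) = (8956 + (69 - 14)*24) + (20 + 56)/56 = (8956 + 55*24) + (1/56)*76 = (8956 + 1320) + 19/14 = 10276 + 19/14 = 143883/14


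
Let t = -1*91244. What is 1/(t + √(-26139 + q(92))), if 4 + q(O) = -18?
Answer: -91244/8325493697 - I*√26161/8325493697 ≈ -1.096e-5 - 1.9428e-8*I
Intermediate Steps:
t = -91244
q(O) = -22 (q(O) = -4 - 18 = -22)
1/(t + √(-26139 + q(92))) = 1/(-91244 + √(-26139 - 22)) = 1/(-91244 + √(-26161)) = 1/(-91244 + I*√26161)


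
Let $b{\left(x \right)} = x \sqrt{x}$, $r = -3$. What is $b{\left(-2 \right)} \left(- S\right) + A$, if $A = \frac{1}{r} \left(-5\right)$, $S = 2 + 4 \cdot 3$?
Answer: $\frac{5}{3} + 28 i \sqrt{2} \approx 1.6667 + 39.598 i$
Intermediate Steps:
$S = 14$ ($S = 2 + 12 = 14$)
$b{\left(x \right)} = x^{\frac{3}{2}}$
$A = \frac{5}{3}$ ($A = \frac{1}{-3} \left(-5\right) = \left(- \frac{1}{3}\right) \left(-5\right) = \frac{5}{3} \approx 1.6667$)
$b{\left(-2 \right)} \left(- S\right) + A = \left(-2\right)^{\frac{3}{2}} \left(\left(-1\right) 14\right) + \frac{5}{3} = - 2 i \sqrt{2} \left(-14\right) + \frac{5}{3} = 28 i \sqrt{2} + \frac{5}{3} = \frac{5}{3} + 28 i \sqrt{2}$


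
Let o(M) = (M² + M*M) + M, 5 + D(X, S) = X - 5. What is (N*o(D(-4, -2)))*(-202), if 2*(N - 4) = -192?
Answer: 7024752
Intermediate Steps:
D(X, S) = -10 + X (D(X, S) = -5 + (X - 5) = -5 + (-5 + X) = -10 + X)
o(M) = M + 2*M² (o(M) = (M² + M²) + M = 2*M² + M = M + 2*M²)
N = -92 (N = 4 + (½)*(-192) = 4 - 96 = -92)
(N*o(D(-4, -2)))*(-202) = -92*(-10 - 4)*(1 + 2*(-10 - 4))*(-202) = -(-1288)*(1 + 2*(-14))*(-202) = -(-1288)*(1 - 28)*(-202) = -(-1288)*(-27)*(-202) = -92*378*(-202) = -34776*(-202) = 7024752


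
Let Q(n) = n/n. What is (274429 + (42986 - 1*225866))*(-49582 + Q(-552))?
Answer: -4539090969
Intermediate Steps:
Q(n) = 1
(274429 + (42986 - 1*225866))*(-49582 + Q(-552)) = (274429 + (42986 - 1*225866))*(-49582 + 1) = (274429 + (42986 - 225866))*(-49581) = (274429 - 182880)*(-49581) = 91549*(-49581) = -4539090969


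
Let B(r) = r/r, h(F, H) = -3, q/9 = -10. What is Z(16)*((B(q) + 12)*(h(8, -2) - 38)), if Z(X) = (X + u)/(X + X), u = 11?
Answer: -14391/32 ≈ -449.72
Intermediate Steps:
q = -90 (q = 9*(-10) = -90)
B(r) = 1
Z(X) = (11 + X)/(2*X) (Z(X) = (X + 11)/(X + X) = (11 + X)/((2*X)) = (11 + X)*(1/(2*X)) = (11 + X)/(2*X))
Z(16)*((B(q) + 12)*(h(8, -2) - 38)) = ((1/2)*(11 + 16)/16)*((1 + 12)*(-3 - 38)) = ((1/2)*(1/16)*27)*(13*(-41)) = (27/32)*(-533) = -14391/32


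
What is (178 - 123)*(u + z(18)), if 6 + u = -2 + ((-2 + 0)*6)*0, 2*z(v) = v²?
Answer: 8470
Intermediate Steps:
z(v) = v²/2
u = -8 (u = -6 + (-2 + ((-2 + 0)*6)*0) = -6 + (-2 - 2*6*0) = -6 + (-2 - 12*0) = -6 + (-2 + 0) = -6 - 2 = -8)
(178 - 123)*(u + z(18)) = (178 - 123)*(-8 + (½)*18²) = 55*(-8 + (½)*324) = 55*(-8 + 162) = 55*154 = 8470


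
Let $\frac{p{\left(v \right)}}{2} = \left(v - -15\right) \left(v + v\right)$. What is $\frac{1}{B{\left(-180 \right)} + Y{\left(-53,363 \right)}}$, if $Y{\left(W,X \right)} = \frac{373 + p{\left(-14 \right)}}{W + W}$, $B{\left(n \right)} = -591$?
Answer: $- \frac{106}{62963} \approx -0.0016835$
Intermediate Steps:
$p{\left(v \right)} = 4 v \left(15 + v\right)$ ($p{\left(v \right)} = 2 \left(v - -15\right) \left(v + v\right) = 2 \left(v + 15\right) 2 v = 2 \left(15 + v\right) 2 v = 2 \cdot 2 v \left(15 + v\right) = 4 v \left(15 + v\right)$)
$Y{\left(W,X \right)} = \frac{317}{2 W}$ ($Y{\left(W,X \right)} = \frac{373 + 4 \left(-14\right) \left(15 - 14\right)}{W + W} = \frac{373 + 4 \left(-14\right) 1}{2 W} = \left(373 - 56\right) \frac{1}{2 W} = 317 \frac{1}{2 W} = \frac{317}{2 W}$)
$\frac{1}{B{\left(-180 \right)} + Y{\left(-53,363 \right)}} = \frac{1}{-591 + \frac{317}{2 \left(-53\right)}} = \frac{1}{-591 + \frac{317}{2} \left(- \frac{1}{53}\right)} = \frac{1}{-591 - \frac{317}{106}} = \frac{1}{- \frac{62963}{106}} = - \frac{106}{62963}$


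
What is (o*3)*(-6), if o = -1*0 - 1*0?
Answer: 0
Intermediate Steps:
o = 0 (o = 0 + 0 = 0)
(o*3)*(-6) = (0*3)*(-6) = 0*(-6) = 0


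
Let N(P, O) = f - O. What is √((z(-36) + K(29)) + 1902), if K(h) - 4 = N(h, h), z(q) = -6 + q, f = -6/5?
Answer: √45845/5 ≈ 42.823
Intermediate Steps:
f = -6/5 (f = -6*⅕ = -6/5 ≈ -1.2000)
N(P, O) = -6/5 - O
K(h) = 14/5 - h (K(h) = 4 + (-6/5 - h) = 14/5 - h)
√((z(-36) + K(29)) + 1902) = √(((-6 - 36) + (14/5 - 1*29)) + 1902) = √((-42 + (14/5 - 29)) + 1902) = √((-42 - 131/5) + 1902) = √(-341/5 + 1902) = √(9169/5) = √45845/5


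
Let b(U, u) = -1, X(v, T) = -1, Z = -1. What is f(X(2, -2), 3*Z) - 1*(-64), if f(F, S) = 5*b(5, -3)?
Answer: 59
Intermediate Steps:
f(F, S) = -5 (f(F, S) = 5*(-1) = -5)
f(X(2, -2), 3*Z) - 1*(-64) = -5 - 1*(-64) = -5 + 64 = 59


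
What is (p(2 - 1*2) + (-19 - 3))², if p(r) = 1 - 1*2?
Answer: 529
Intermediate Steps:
p(r) = -1 (p(r) = 1 - 2 = -1)
(p(2 - 1*2) + (-19 - 3))² = (-1 + (-19 - 3))² = (-1 - 22)² = (-23)² = 529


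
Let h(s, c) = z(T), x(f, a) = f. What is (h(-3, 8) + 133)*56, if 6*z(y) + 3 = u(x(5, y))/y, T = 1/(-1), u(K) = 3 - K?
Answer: 22316/3 ≈ 7438.7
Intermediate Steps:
T = -1
z(y) = -½ - 1/(3*y) (z(y) = -½ + ((3 - 1*5)/y)/6 = -½ + ((3 - 5)/y)/6 = -½ + (-2/y)/6 = -½ - 1/(3*y))
h(s, c) = -⅙ (h(s, c) = (⅙)*(-2 - 3*(-1))/(-1) = (⅙)*(-1)*(-2 + 3) = (⅙)*(-1)*1 = -⅙)
(h(-3, 8) + 133)*56 = (-⅙ + 133)*56 = (797/6)*56 = 22316/3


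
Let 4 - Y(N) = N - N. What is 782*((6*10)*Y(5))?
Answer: 187680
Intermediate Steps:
Y(N) = 4 (Y(N) = 4 - (N - N) = 4 - 1*0 = 4 + 0 = 4)
782*((6*10)*Y(5)) = 782*((6*10)*4) = 782*(60*4) = 782*240 = 187680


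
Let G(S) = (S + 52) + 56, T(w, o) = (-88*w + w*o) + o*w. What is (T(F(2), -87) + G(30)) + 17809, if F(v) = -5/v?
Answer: 18602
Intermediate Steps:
T(w, o) = -88*w + 2*o*w (T(w, o) = (-88*w + o*w) + o*w = -88*w + 2*o*w)
G(S) = 108 + S (G(S) = (52 + S) + 56 = 108 + S)
(T(F(2), -87) + G(30)) + 17809 = (2*(-5/2)*(-44 - 87) + (108 + 30)) + 17809 = (2*(-5*½)*(-131) + 138) + 17809 = (2*(-5/2)*(-131) + 138) + 17809 = (655 + 138) + 17809 = 793 + 17809 = 18602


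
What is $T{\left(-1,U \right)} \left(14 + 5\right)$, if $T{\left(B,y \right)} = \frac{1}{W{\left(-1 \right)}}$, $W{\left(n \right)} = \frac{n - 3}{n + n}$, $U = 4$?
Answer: $\frac{19}{2} \approx 9.5$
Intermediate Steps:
$W{\left(n \right)} = \frac{-3 + n}{2 n}$
$T{\left(B,y \right)} = \frac{1}{2}$ ($T{\left(B,y \right)} = \frac{1}{\frac{1}{2} \frac{1}{-1} \left(-3 - 1\right)} = \frac{1}{\frac{1}{2} \left(-1\right) \left(-4\right)} = \frac{1}{2}$)
$T{\left(-1,U \right)} \left(14 + 5\right) = \frac{14 + 5}{2} = \frac{1}{2} \cdot 19 = \frac{19}{2}$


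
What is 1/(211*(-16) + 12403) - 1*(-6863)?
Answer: 61952302/9027 ≈ 6863.0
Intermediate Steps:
1/(211*(-16) + 12403) - 1*(-6863) = 1/(-3376 + 12403) + 6863 = 1/9027 + 6863 = 61952302/9027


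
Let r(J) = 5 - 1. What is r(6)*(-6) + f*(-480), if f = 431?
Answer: -206904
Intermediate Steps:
r(J) = 4
r(6)*(-6) + f*(-480) = 4*(-6) + 431*(-480) = -24 - 206880 = -206904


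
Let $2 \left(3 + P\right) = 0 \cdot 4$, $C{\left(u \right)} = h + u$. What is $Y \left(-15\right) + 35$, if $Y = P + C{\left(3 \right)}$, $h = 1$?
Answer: $20$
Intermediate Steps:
$C{\left(u \right)} = 1 + u$
$P = -3$ ($P = -3 + \frac{0 \cdot 4}{2} = -3 + \frac{1}{2} \cdot 0 = -3 + 0 = -3$)
$Y = 1$ ($Y = -3 + \left(1 + 3\right) = -3 + 4 = 1$)
$Y \left(-15\right) + 35 = 1 \left(-15\right) + 35 = -15 + 35 = 20$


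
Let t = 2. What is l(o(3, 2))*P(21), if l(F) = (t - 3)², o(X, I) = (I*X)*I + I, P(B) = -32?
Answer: -32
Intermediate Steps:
o(X, I) = I + X*I² (o(X, I) = X*I² + I = I + X*I²)
l(F) = 1 (l(F) = (2 - 3)² = (-1)² = 1)
l(o(3, 2))*P(21) = 1*(-32) = -32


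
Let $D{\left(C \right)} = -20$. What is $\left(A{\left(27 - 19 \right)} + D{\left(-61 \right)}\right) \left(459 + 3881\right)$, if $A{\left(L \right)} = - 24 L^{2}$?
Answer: $-6753040$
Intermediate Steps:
$\left(A{\left(27 - 19 \right)} + D{\left(-61 \right)}\right) \left(459 + 3881\right) = \left(- 24 \left(27 - 19\right)^{2} - 20\right) \left(459 + 3881\right) = \left(- 24 \cdot 8^{2} - 20\right) 4340 = \left(\left(-24\right) 64 - 20\right) 4340 = \left(-1536 - 20\right) 4340 = \left(-1556\right) 4340 = -6753040$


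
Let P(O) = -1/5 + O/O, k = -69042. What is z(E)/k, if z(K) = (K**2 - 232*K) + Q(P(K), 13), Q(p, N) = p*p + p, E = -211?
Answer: -2336861/1726050 ≈ -1.3539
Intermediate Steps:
P(O) = 4/5 (P(O) = -1*1/5 + 1 = -1/5 + 1 = 4/5)
Q(p, N) = p + p**2 (Q(p, N) = p**2 + p = p + p**2)
z(K) = 36/25 + K**2 - 232*K (z(K) = (K**2 - 232*K) + 4*(1 + 4/5)/5 = (K**2 - 232*K) + (4/5)*(9/5) = (K**2 - 232*K) + 36/25 = 36/25 + K**2 - 232*K)
z(E)/k = (36/25 + (-211)**2 - 232*(-211))/(-69042) = (36/25 + 44521 + 48952)*(-1/69042) = (2336861/25)*(-1/69042) = -2336861/1726050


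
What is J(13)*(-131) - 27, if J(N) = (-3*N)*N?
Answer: 66390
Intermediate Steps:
J(N) = -3*N²
J(13)*(-131) - 27 = -3*13²*(-131) - 27 = -3*169*(-131) - 27 = -507*(-131) - 27 = 66417 - 27 = 66390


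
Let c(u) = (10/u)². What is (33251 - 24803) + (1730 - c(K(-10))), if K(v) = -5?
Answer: 10174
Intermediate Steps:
c(u) = 100/u²
(33251 - 24803) + (1730 - c(K(-10))) = (33251 - 24803) + (1730 - 100/(-5)²) = 8448 + (1730 - 100/25) = 8448 + (1730 - 1*4) = 8448 + (1730 - 4) = 8448 + 1726 = 10174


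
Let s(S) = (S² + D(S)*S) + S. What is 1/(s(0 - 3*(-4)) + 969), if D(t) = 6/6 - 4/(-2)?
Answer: 1/1161 ≈ 0.00086133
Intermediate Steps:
D(t) = 3 (D(t) = 6*(⅙) - 4*(-½) = 1 + 2 = 3)
s(S) = S² + 4*S (s(S) = (S² + 3*S) + S = S² + 4*S)
1/(s(0 - 3*(-4)) + 969) = 1/((0 - 3*(-4))*(4 + (0 - 3*(-4))) + 969) = 1/((0 + 12)*(4 + (0 + 12)) + 969) = 1/(12*(4 + 12) + 969) = 1/(12*16 + 969) = 1/(192 + 969) = 1/1161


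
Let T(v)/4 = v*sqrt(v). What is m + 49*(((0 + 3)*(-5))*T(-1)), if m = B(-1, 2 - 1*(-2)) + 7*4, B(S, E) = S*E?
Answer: 24 + 2940*I ≈ 24.0 + 2940.0*I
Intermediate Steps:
B(S, E) = E*S
T(v) = 4*v**(3/2) (T(v) = 4*(v*sqrt(v)) = 4*v**(3/2))
m = 24 (m = (2 - 1*(-2))*(-1) + 7*4 = (2 + 2)*(-1) + 28 = 4*(-1) + 28 = -4 + 28 = 24)
m + 49*(((0 + 3)*(-5))*T(-1)) = 24 + 49*(((0 + 3)*(-5))*(4*(-1)**(3/2))) = 24 + 49*((3*(-5))*(4*(-I))) = 24 + 49*(-(-60)*I) = 24 + 49*(60*I) = 24 + 2940*I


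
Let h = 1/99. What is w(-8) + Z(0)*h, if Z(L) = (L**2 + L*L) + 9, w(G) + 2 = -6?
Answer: -87/11 ≈ -7.9091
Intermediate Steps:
w(G) = -8 (w(G) = -2 - 6 = -8)
h = 1/99 ≈ 0.010101
Z(L) = 9 + 2*L**2 (Z(L) = (L**2 + L**2) + 9 = 2*L**2 + 9 = 9 + 2*L**2)
w(-8) + Z(0)*h = -8 + (9 + 2*0**2)*(1/99) = -8 + (9 + 2*0)*(1/99) = -8 + (9 + 0)*(1/99) = -8 + 9*(1/99) = -8 + 1/11 = -87/11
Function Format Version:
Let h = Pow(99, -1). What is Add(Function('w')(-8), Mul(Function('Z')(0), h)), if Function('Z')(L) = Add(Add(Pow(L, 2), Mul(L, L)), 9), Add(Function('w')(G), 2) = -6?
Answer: Rational(-87, 11) ≈ -7.9091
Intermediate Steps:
Function('w')(G) = -8 (Function('w')(G) = Add(-2, -6) = -8)
h = Rational(1, 99) ≈ 0.010101
Function('Z')(L) = Add(9, Mul(2, Pow(L, 2))) (Function('Z')(L) = Add(Add(Pow(L, 2), Pow(L, 2)), 9) = Add(Mul(2, Pow(L, 2)), 9) = Add(9, Mul(2, Pow(L, 2))))
Add(Function('w')(-8), Mul(Function('Z')(0), h)) = Add(-8, Mul(Add(9, Mul(2, Pow(0, 2))), Rational(1, 99))) = Add(-8, Mul(Add(9, Mul(2, 0)), Rational(1, 99))) = Add(-8, Mul(Add(9, 0), Rational(1, 99))) = Add(-8, Mul(9, Rational(1, 99))) = Add(-8, Rational(1, 11)) = Rational(-87, 11)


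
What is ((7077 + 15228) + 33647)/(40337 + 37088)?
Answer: 55952/77425 ≈ 0.72266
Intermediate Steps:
((7077 + 15228) + 33647)/(40337 + 37088) = (22305 + 33647)/77425 = 55952*(1/77425) = 55952/77425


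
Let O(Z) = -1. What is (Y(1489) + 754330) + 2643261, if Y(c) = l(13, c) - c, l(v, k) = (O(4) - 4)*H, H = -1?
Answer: 3396107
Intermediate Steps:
l(v, k) = 5 (l(v, k) = (-1 - 4)*(-1) = -5*(-1) = 5)
Y(c) = 5 - c
(Y(1489) + 754330) + 2643261 = ((5 - 1*1489) + 754330) + 2643261 = ((5 - 1489) + 754330) + 2643261 = (-1484 + 754330) + 2643261 = 752846 + 2643261 = 3396107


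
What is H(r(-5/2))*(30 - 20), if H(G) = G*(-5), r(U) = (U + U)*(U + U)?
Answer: -1250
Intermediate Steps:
r(U) = 4*U² (r(U) = (2*U)*(2*U) = 4*U²)
H(G) = -5*G
H(r(-5/2))*(30 - 20) = (-20*(-5/2)²)*(30 - 20) = -20*(-5*½)²*10 = -20*(-5/2)²*10 = -20*25/4*10 = -5*25*10 = -125*10 = -1250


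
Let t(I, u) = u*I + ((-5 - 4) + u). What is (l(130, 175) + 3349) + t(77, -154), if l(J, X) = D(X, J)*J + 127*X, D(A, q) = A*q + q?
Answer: 2987953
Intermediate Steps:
D(A, q) = q + A*q
l(J, X) = 127*X + J**2*(1 + X) (l(J, X) = (J*(1 + X))*J + 127*X = J**2*(1 + X) + 127*X = 127*X + J**2*(1 + X))
t(I, u) = -9 + u + I*u (t(I, u) = I*u + (-9 + u) = -9 + u + I*u)
(l(130, 175) + 3349) + t(77, -154) = ((127*175 + 130**2*(1 + 175)) + 3349) + (-9 - 154 + 77*(-154)) = ((22225 + 16900*176) + 3349) + (-9 - 154 - 11858) = ((22225 + 2974400) + 3349) - 12021 = (2996625 + 3349) - 12021 = 2999974 - 12021 = 2987953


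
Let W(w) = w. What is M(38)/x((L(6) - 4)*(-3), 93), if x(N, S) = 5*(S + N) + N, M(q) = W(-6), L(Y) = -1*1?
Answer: -2/185 ≈ -0.010811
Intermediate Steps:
L(Y) = -1
M(q) = -6
x(N, S) = 5*S + 6*N (x(N, S) = 5*(N + S) + N = (5*N + 5*S) + N = 5*S + 6*N)
M(38)/x((L(6) - 4)*(-3), 93) = -6/(5*93 + 6*((-1 - 4)*(-3))) = -6/(465 + 6*(-5*(-3))) = -6/(465 + 6*15) = -6/(465 + 90) = -6/555 = -6*1/555 = -2/185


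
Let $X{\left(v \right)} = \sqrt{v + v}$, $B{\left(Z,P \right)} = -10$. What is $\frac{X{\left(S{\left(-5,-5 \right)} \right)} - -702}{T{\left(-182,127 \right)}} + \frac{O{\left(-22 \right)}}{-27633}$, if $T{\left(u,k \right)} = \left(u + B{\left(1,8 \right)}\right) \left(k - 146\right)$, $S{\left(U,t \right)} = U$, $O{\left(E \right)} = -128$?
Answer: $\frac{3310885}{16800864} + \frac{i \sqrt{10}}{3648} \approx 0.19707 + 0.00086685 i$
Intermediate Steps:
$X{\left(v \right)} = \sqrt{2} \sqrt{v}$ ($X{\left(v \right)} = \sqrt{2 v} = \sqrt{2} \sqrt{v}$)
$T{\left(u,k \right)} = \left(-146 + k\right) \left(-10 + u\right)$ ($T{\left(u,k \right)} = \left(u - 10\right) \left(k - 146\right) = \left(-10 + u\right) \left(-146 + k\right) = \left(-146 + k\right) \left(-10 + u\right)$)
$\frac{X{\left(S{\left(-5,-5 \right)} \right)} - -702}{T{\left(-182,127 \right)}} + \frac{O{\left(-22 \right)}}{-27633} = \frac{\sqrt{2} \sqrt{-5} - -702}{1460 - -26572 - 1270 + 127 \left(-182\right)} - \frac{128}{-27633} = \frac{\sqrt{2} i \sqrt{5} + 702}{1460 + 26572 - 1270 - 23114} - - \frac{128}{27633} = \frac{i \sqrt{10} + 702}{3648} + \frac{128}{27633} = \left(702 + i \sqrt{10}\right) \frac{1}{3648} + \frac{128}{27633} = \left(\frac{117}{608} + \frac{i \sqrt{10}}{3648}\right) + \frac{128}{27633} = \frac{3310885}{16800864} + \frac{i \sqrt{10}}{3648}$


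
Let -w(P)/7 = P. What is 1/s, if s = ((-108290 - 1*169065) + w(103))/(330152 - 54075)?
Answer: -276077/278076 ≈ -0.99281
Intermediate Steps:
w(P) = -7*P
s = -278076/276077 (s = ((-108290 - 1*169065) - 7*103)/(330152 - 54075) = ((-108290 - 169065) - 721)/276077 = (-277355 - 721)*(1/276077) = -278076*1/276077 = -278076/276077 ≈ -1.0072)
1/s = 1/(-278076/276077) = -276077/278076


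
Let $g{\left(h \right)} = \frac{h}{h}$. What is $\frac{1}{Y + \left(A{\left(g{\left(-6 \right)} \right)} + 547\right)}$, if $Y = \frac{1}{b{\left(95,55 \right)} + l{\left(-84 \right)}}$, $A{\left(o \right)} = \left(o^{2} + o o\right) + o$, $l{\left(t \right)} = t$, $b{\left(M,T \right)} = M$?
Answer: $\frac{11}{6051} \approx 0.0018179$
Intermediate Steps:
$g{\left(h \right)} = 1$
$A{\left(o \right)} = o + 2 o^{2}$ ($A{\left(o \right)} = \left(o^{2} + o^{2}\right) + o = 2 o^{2} + o = o + 2 o^{2}$)
$Y = \frac{1}{11}$ ($Y = \frac{1}{95 - 84} = \frac{1}{11} \approx 0.090909$)
$\frac{1}{Y + \left(A{\left(g{\left(-6 \right)} \right)} + 547\right)} = \frac{1}{\frac{1}{11} + \left(1 \left(1 + 2 \cdot 1\right) + 547\right)} = \frac{1}{\frac{1}{11} + \left(1 \left(1 + 2\right) + 547\right)} = \frac{1}{\frac{1}{11} + \left(1 \cdot 3 + 547\right)} = \frac{1}{\frac{1}{11} + \left(3 + 547\right)} = \frac{1}{\frac{1}{11} + 550} = \frac{1}{\frac{6051}{11}} = \frac{11}{6051}$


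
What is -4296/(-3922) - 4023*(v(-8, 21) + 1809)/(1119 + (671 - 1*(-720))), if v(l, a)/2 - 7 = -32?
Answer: -13871540697/4922110 ≈ -2818.2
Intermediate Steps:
v(l, a) = -50 (v(l, a) = 14 + 2*(-32) = 14 - 64 = -50)
-4296/(-3922) - 4023*(v(-8, 21) + 1809)/(1119 + (671 - 1*(-720))) = -4296/(-3922) - 4023*(-50 + 1809)/(1119 + (671 - 1*(-720))) = -4296*(-1/3922) - 4023*1759/(1119 + (671 + 720)) = 2148/1961 - 4023*1759/(1119 + 1391) = 2148/1961 - 4023/(2510*(1/1759)) = 2148/1961 - 4023/2510/1759 = 2148/1961 - 4023*1759/2510 = 2148/1961 - 7076457/2510 = -13871540697/4922110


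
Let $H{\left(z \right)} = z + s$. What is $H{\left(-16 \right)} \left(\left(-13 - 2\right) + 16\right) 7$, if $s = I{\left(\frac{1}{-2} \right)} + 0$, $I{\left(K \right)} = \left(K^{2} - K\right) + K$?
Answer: $- \frac{441}{4} \approx -110.25$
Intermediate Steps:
$I{\left(K \right)} = K^{2}$
$s = \frac{1}{4}$ ($s = \left(\frac{1}{-2}\right)^{2} + 0 = \left(- \frac{1}{2}\right)^{2} + 0 = \frac{1}{4} + 0 = \frac{1}{4} \approx 0.25$)
$H{\left(z \right)} = \frac{1}{4} + z$ ($H{\left(z \right)} = z + \frac{1}{4} = \frac{1}{4} + z$)
$H{\left(-16 \right)} \left(\left(-13 - 2\right) + 16\right) 7 = \left(\frac{1}{4} - 16\right) \left(\left(-13 - 2\right) + 16\right) 7 = - \frac{63 \left(-15 + 16\right) 7}{4} = - \frac{63 \cdot 1 \cdot 7}{4} = \left(- \frac{63}{4}\right) 7 = - \frac{441}{4}$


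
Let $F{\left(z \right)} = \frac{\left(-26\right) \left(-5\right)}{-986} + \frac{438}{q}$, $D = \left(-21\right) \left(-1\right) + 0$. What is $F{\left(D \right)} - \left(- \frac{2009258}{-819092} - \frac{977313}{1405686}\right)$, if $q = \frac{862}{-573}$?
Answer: $- \frac{2987204368194462067}{10193749367567879} \approx -293.04$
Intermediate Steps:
$D = 21$ ($D = 21 + 0 = 21$)
$q = - \frac{862}{573}$ ($q = 862 \left(- \frac{1}{573}\right) = - \frac{862}{573} \approx -1.5044$)
$F{\left(z \right)} = - \frac{61893106}{212483}$ ($F{\left(z \right)} = \frac{\left(-26\right) \left(-5\right)}{-986} + \frac{438}{- \frac{862}{573}} = 130 \left(- \frac{1}{986}\right) + 438 \left(- \frac{573}{862}\right) = - \frac{65}{493} - \frac{125487}{431} = - \frac{61893106}{212483}$)
$F{\left(D \right)} - \left(- \frac{2009258}{-819092} - \frac{977313}{1405686}\right) = - \frac{61893106}{212483} - \left(- \frac{2009258}{-819092} - \frac{977313}{1405686}\right) = - \frac{61893106}{212483} - \left(\left(-2009258\right) \left(- \frac{1}{819092}\right) - \frac{325771}{468562}\right) = - \frac{61893106}{212483} - \left(\frac{1004629}{409546} - \frac{325771}{468562}\right) = - \frac{61893106}{212483} - \frac{84328190883}{47974423213} = - \frac{2987204368194462067}{10193749367567879}$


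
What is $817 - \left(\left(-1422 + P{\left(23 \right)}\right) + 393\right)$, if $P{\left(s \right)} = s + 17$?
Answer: $1806$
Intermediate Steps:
$P{\left(s \right)} = 17 + s$
$817 - \left(\left(-1422 + P{\left(23 \right)}\right) + 393\right) = 817 - \left(\left(-1422 + \left(17 + 23\right)\right) + 393\right) = 817 - \left(\left(-1422 + 40\right) + 393\right) = 817 - \left(-1382 + 393\right) = 817 - -989 = 817 + 989 = 1806$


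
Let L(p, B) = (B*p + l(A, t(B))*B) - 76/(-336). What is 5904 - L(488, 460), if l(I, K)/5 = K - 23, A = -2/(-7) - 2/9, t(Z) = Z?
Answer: -102788803/84 ≈ -1.2237e+6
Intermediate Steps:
A = 4/63 (A = -2*(-1/7) - 2*1/9 = 2/7 - 2/9 = 4/63 ≈ 0.063492)
l(I, K) = -115 + 5*K (l(I, K) = 5*(K - 23) = 5*(-23 + K) = -115 + 5*K)
L(p, B) = 19/84 + B*p + B*(-115 + 5*B) (L(p, B) = (B*p + (-115 + 5*B)*B) - 76/(-336) = (B*p + B*(-115 + 5*B)) - 76*(-1/336) = (B*p + B*(-115 + 5*B)) + 19/84 = 19/84 + B*p + B*(-115 + 5*B))
5904 - L(488, 460) = 5904 - (19/84 + 460*488 + 5*460*(-23 + 460)) = 5904 - (19/84 + 224480 + 5*460*437) = 5904 - (19/84 + 224480 + 1005100) = 5904 - 1*103284739/84 = 5904 - 103284739/84 = -102788803/84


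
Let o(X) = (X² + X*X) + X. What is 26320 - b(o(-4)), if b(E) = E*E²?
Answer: 4368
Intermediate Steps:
o(X) = X + 2*X² (o(X) = (X² + X²) + X = 2*X² + X = X + 2*X²)
b(E) = E³
26320 - b(o(-4)) = 26320 - (-4*(1 + 2*(-4)))³ = 26320 - (-4*(1 - 8))³ = 26320 - (-4*(-7))³ = 26320 - 1*28³ = 26320 - 1*21952 = 26320 - 21952 = 4368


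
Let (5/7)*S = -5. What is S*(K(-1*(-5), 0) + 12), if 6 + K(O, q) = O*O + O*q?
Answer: -217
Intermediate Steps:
S = -7 (S = (7/5)*(-5) = -7)
K(O, q) = -6 + O² + O*q (K(O, q) = -6 + (O*O + O*q) = -6 + (O² + O*q) = -6 + O² + O*q)
S*(K(-1*(-5), 0) + 12) = -7*((-6 + (-1*(-5))² - 1*(-5)*0) + 12) = -7*((-6 + 5² + 5*0) + 12) = -7*((-6 + 25 + 0) + 12) = -7*(19 + 12) = -7*31 = -217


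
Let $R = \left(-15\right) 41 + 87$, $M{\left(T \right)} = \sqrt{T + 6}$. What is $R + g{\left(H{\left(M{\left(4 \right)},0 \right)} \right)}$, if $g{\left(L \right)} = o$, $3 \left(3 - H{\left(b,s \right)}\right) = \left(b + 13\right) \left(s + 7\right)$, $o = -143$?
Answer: $-671$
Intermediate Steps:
$M{\left(T \right)} = \sqrt{6 + T}$
$H{\left(b,s \right)} = 3 - \frac{\left(7 + s\right) \left(13 + b\right)}{3}$ ($H{\left(b,s \right)} = 3 - \frac{\left(b + 13\right) \left(s + 7\right)}{3} = 3 - \frac{\left(13 + b\right) \left(7 + s\right)}{3} = 3 - \frac{\left(7 + s\right) \left(13 + b\right)}{3}$)
$g{\left(L \right)} = -143$
$R = -528$ ($R = -615 + 87 = -528$)
$R + g{\left(H{\left(M{\left(4 \right)},0 \right)} \right)} = -528 - 143 = -671$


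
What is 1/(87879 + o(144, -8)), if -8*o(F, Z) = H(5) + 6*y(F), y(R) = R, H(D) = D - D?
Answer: 1/87771 ≈ 1.1393e-5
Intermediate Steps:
H(D) = 0
o(F, Z) = -3*F/4 (o(F, Z) = -(0 + 6*F)/8 = -3*F/4)
1/(87879 + o(144, -8)) = 1/(87879 - 3/4*144) = 1/(87879 - 108) = 1/87771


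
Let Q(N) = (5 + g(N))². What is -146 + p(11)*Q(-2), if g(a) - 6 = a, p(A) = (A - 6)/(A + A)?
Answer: -2807/22 ≈ -127.59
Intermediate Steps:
p(A) = (-6 + A)/(2*A) (p(A) = (-6 + A)/((2*A)) = (-6 + A)*(1/(2*A)) = (-6 + A)/(2*A))
g(a) = 6 + a
Q(N) = (11 + N)² (Q(N) = (5 + (6 + N))² = (11 + N)²)
-146 + p(11)*Q(-2) = -146 + ((½)*(-6 + 11)/11)*(11 - 2)² = -146 + ((½)*(1/11)*5)*9² = -146 + (5/22)*81 = -146 + 405/22 = -2807/22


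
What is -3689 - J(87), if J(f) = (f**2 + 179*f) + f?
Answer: -26918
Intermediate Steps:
J(f) = f**2 + 180*f
-3689 - J(87) = -3689 - 87*(180 + 87) = -3689 - 87*267 = -3689 - 1*23229 = -3689 - 23229 = -26918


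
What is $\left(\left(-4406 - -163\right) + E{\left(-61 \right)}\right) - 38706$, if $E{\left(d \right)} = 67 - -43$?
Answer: $-42839$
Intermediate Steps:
$E{\left(d \right)} = 110$ ($E{\left(d \right)} = 67 + 43 = 110$)
$\left(\left(-4406 - -163\right) + E{\left(-61 \right)}\right) - 38706 = \left(\left(-4406 - -163\right) + 110\right) - 38706 = \left(\left(-4406 + 163\right) + 110\right) - 38706 = \left(-4243 + 110\right) - 38706 = -4133 - 38706 = -42839$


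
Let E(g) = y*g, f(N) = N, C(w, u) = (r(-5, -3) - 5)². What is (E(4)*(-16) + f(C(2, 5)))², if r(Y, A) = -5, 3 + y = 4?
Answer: 1296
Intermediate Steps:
y = 1 (y = -3 + 4 = 1)
C(w, u) = 100 (C(w, u) = (-5 - 5)² = (-10)² = 100)
E(g) = g (E(g) = 1*g = g)
(E(4)*(-16) + f(C(2, 5)))² = (4*(-16) + 100)² = (-64 + 100)² = 36² = 1296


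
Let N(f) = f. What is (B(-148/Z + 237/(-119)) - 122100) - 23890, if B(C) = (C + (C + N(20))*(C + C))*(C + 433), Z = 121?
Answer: -578426570759804912/2985361963199 ≈ -1.9375e+5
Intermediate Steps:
B(C) = (433 + C)*(C + 2*C*(20 + C)) (B(C) = (C + (C + 20)*(C + C))*(C + 433) = (C + (20 + C)*(2*C))*(433 + C) = (C + 2*C*(20 + C))*(433 + C) = (433 + C)*(C + 2*C*(20 + C)))
(B(-148/Z + 237/(-119)) - 122100) - 23890 = ((-148/121 + 237/(-119))*(17753 + 2*(-148/121 + 237/(-119))² + 907*(-148/121 + 237/(-119))) - 122100) - 23890 = ((-148*1/121 + 237*(-1/119))*(17753 + 2*(-148*1/121 + 237*(-1/119))² + 907*(-148*1/121 + 237*(-1/119))) - 122100) - 23890 = ((-148/121 - 237/119)*(17753 + 2*(-148/121 - 237/119)² + 907*(-148/121 - 237/119)) - 122100) - 23890 = (-46289*(17753 + 2*(-46289/14399)² + 907*(-46289/14399))/14399 - 122100) - 23890 = (-46289*(17753 + 2*(2142671521/207331201) - 41984123/14399)/14399 - 122100) - 23890 = (-46289*(17753 + 4285343042/207331201 - 41984123/14399)/14399 - 122100) - 23890 = (-46289/14399*3080506767318/207331201 - 122100) - 23890 = (-142593577752382902/2985361963199 - 122100) - 23890 = -507106273458980802/2985361963199 - 23890 = -578426570759804912/2985361963199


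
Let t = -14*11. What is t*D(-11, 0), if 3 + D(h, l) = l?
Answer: 462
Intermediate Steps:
D(h, l) = -3 + l
t = -154
t*D(-11, 0) = -154*(-3 + 0) = -154*(-3) = 462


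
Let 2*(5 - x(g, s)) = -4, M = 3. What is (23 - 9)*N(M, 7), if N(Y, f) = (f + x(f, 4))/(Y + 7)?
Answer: 98/5 ≈ 19.600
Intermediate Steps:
x(g, s) = 7 (x(g, s) = 5 - ½*(-4) = 5 + 2 = 7)
N(Y, f) = (7 + f)/(7 + Y) (N(Y, f) = (f + 7)/(Y + 7) = (7 + f)/(7 + Y))
(23 - 9)*N(M, 7) = (23 - 9)*((7 + 7)/(7 + 3)) = 14*(14/10) = 14*((⅒)*14) = 14*(7/5) = 98/5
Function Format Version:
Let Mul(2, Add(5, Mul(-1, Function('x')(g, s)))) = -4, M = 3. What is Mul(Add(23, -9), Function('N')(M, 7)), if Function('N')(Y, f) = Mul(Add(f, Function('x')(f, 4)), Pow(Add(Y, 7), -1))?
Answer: Rational(98, 5) ≈ 19.600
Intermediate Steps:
Function('x')(g, s) = 7 (Function('x')(g, s) = Add(5, Mul(Rational(-1, 2), -4)) = Add(5, 2) = 7)
Function('N')(Y, f) = Mul(Pow(Add(7, Y), -1), Add(7, f)) (Function('N')(Y, f) = Mul(Add(f, 7), Pow(Add(Y, 7), -1)) = Mul(Add(7, f), Pow(Add(7, Y), -1)) = Mul(Pow(Add(7, Y), -1), Add(7, f)))
Mul(Add(23, -9), Function('N')(M, 7)) = Mul(Add(23, -9), Mul(Pow(Add(7, 3), -1), Add(7, 7))) = Mul(14, Mul(Pow(10, -1), 14)) = Mul(14, Mul(Rational(1, 10), 14)) = Mul(14, Rational(7, 5)) = Rational(98, 5)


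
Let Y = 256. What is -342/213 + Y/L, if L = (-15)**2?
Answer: -7474/15975 ≈ -0.46786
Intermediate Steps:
L = 225
-342/213 + Y/L = -342/213 + 256/225 = -342*1/213 + 256*(1/225) = -114/71 + 256/225 = -7474/15975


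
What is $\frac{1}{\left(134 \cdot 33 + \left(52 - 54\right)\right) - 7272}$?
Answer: $- \frac{1}{2852} \approx -0.00035063$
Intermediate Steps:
$\frac{1}{\left(134 \cdot 33 + \left(52 - 54\right)\right) - 7272} = \frac{1}{\left(4422 - 2\right) - 7272} = \frac{1}{4420 - 7272} = \frac{1}{-2852} = - \frac{1}{2852}$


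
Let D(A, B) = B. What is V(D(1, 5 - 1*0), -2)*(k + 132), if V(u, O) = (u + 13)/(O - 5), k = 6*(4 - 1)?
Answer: -2700/7 ≈ -385.71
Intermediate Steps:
k = 18 (k = 6*3 = 18)
V(u, O) = (13 + u)/(-5 + O)
V(D(1, 5 - 1*0), -2)*(k + 132) = ((13 + (5 - 1*0))/(-5 - 2))*(18 + 132) = ((13 + (5 + 0))/(-7))*150 = -(13 + 5)/7*150 = -⅐*18*150 = -18/7*150 = -2700/7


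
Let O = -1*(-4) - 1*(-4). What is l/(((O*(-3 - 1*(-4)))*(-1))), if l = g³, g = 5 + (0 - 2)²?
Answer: -729/8 ≈ -91.125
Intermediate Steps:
g = 9 (g = 5 + (-2)² = 5 + 4 = 9)
O = 8 (O = 4 + 4 = 8)
l = 729 (l = 9³ = 729)
l/(((O*(-3 - 1*(-4)))*(-1))) = 729/(((8*(-3 - 1*(-4)))*(-1))) = 729/(((8*(-3 + 4))*(-1))) = 729/(((8*1)*(-1))) = 729/((8*(-1))) = 729/(-8) = 729*(-⅛) = -729/8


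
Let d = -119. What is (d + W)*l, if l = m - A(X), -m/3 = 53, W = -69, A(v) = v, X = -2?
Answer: 29516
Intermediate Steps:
m = -159 (m = -3*53 = -159)
l = -157 (l = -159 - 1*(-2) = -159 + 2 = -157)
(d + W)*l = (-119 - 69)*(-157) = -188*(-157) = 29516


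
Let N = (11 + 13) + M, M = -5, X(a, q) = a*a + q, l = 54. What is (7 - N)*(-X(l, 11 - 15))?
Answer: 34944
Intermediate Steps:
X(a, q) = q + a² (X(a, q) = a² + q = q + a²)
N = 19 (N = (11 + 13) - 5 = 24 - 5 = 19)
(7 - N)*(-X(l, 11 - 15)) = (7 - 1*19)*(-((11 - 15) + 54²)) = (7 - 19)*(-(-4 + 2916)) = -(-12)*2912 = -12*(-2912) = 34944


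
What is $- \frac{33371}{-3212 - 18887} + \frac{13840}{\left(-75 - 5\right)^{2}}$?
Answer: $\frac{6492807}{1767920} \approx 3.6726$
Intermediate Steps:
$- \frac{33371}{-3212 - 18887} + \frac{13840}{\left(-75 - 5\right)^{2}} = - \frac{33371}{-3212 - 18887} + \frac{13840}{\left(-80\right)^{2}} = - \frac{33371}{-22099} + \frac{13840}{6400} = \left(-33371\right) \left(- \frac{1}{22099}\right) + 13840 \cdot \frac{1}{6400} = \frac{33371}{22099} + \frac{173}{80} = \frac{6492807}{1767920}$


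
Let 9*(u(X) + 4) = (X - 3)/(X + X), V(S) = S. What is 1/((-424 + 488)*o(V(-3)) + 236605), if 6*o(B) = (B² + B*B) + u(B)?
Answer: 27/6392399 ≈ 4.2238e-6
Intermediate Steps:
u(X) = -4 + (-3 + X)/(18*X) (u(X) = -4 + ((X - 3)/(X + X))/9 = -4 + ((-3 + X)/((2*X)))/9 = -4 + ((-3 + X)*(1/(2*X)))/9 = -4 + ((-3 + X)/(2*X))/9 = -4 + (-3 + X)/(18*X))
o(B) = B²/3 + (-3 - 71*B)/(108*B) (o(B) = ((B² + B*B) + (-3 - 71*B)/(18*B))/6 = ((B² + B²) + (-3 - 71*B)/(18*B))/6 = (2*B² + (-3 - 71*B)/(18*B))/6 = B²/3 + (-3 - 71*B)/(108*B))
1/((-424 + 488)*o(V(-3)) + 236605) = 1/((-424 + 488)*((1/108)*(-3 - 71*(-3) + 36*(-3)³)/(-3)) + 236605) = 1/(64*((1/108)*(-⅓)*(-3 + 213 + 36*(-27))) + 236605) = 1/(64*((1/108)*(-⅓)*(-3 + 213 - 972)) + 236605) = 1/(64*((1/108)*(-⅓)*(-762)) + 236605) = 1/(64*(127/54) + 236605) = 1/(4064/27 + 236605) = 1/(6392399/27) = 27/6392399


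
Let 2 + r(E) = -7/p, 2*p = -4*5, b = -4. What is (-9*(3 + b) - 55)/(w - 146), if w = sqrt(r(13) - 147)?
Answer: 67160/214643 + 46*I*sqrt(14830)/214643 ≈ 0.31289 + 0.026098*I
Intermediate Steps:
p = -10 (p = (-4*5)/2 = (1/2)*(-20) = -10)
r(E) = -13/10 (r(E) = -2 - 7/(-10) = -2 - 7*(-1/10) = -2 + 7/10 = -13/10)
w = I*sqrt(14830)/10 (w = sqrt(-13/10 - 147) = sqrt(-1483/10) = I*sqrt(14830)/10 ≈ 12.178*I)
(-9*(3 + b) - 55)/(w - 146) = (-9*(3 - 4) - 55)/(I*sqrt(14830)/10 - 146) = (-9*(-1) - 55)/(-146 + I*sqrt(14830)/10) = (9 - 55)/(-146 + I*sqrt(14830)/10) = -46/(-146 + I*sqrt(14830)/10)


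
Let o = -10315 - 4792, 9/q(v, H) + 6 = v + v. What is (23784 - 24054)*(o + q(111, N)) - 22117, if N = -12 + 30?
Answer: 16227047/4 ≈ 4.0568e+6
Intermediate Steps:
N = 18
q(v, H) = 9/(-6 + 2*v) (q(v, H) = 9/(-6 + (v + v)) = 9/(-6 + 2*v))
o = -15107
(23784 - 24054)*(o + q(111, N)) - 22117 = (23784 - 24054)*(-15107 + 9/(2*(-3 + 111))) - 22117 = -270*(-15107 + (9/2)/108) - 22117 = -270*(-15107 + (9/2)*(1/108)) - 22117 = -270*(-15107 + 1/24) - 22117 = -270*(-362567/24) - 22117 = 16315515/4 - 22117 = 16227047/4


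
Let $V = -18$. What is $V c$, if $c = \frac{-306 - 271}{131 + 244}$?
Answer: $\frac{3462}{125} \approx 27.696$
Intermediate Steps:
$c = - \frac{577}{375} \approx -1.5387$
$V c = \left(-18\right) \left(- \frac{577}{375}\right) = \frac{3462}{125}$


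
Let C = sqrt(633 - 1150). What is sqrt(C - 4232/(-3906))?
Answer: sqrt(459172 + 423801*I*sqrt(517))/651 ≈ 3.453 + 3.2924*I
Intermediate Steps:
C = I*sqrt(517) (C = sqrt(-517) = I*sqrt(517) ≈ 22.738*I)
sqrt(C - 4232/(-3906)) = sqrt(I*sqrt(517) - 4232/(-3906)) = sqrt(I*sqrt(517) - 4232*(-1/3906)) = sqrt(I*sqrt(517) + 2116/1953) = sqrt(2116/1953 + I*sqrt(517))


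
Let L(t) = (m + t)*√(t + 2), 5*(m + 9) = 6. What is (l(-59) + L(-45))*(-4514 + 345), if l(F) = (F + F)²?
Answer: -58049156 + 1100616*I*√43/5 ≈ -5.8049e+7 + 1.4434e+6*I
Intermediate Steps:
m = -39/5 (m = -9 + (⅕)*6 = -9 + 6/5 = -39/5 ≈ -7.8000)
L(t) = √(2 + t)*(-39/5 + t) (L(t) = (-39/5 + t)*√(t + 2) = (-39/5 + t)*√(2 + t) = √(2 + t)*(-39/5 + t))
l(F) = 4*F² (l(F) = (2*F)² = 4*F²)
(l(-59) + L(-45))*(-4514 + 345) = (4*(-59)² + √(2 - 45)*(-39/5 - 45))*(-4514 + 345) = (4*3481 + √(-43)*(-264/5))*(-4169) = (13924 + (I*√43)*(-264/5))*(-4169) = (13924 - 264*I*√43/5)*(-4169) = -58049156 + 1100616*I*√43/5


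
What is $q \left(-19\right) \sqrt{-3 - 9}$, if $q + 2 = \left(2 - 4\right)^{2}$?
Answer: $- 76 i \sqrt{3} \approx - 131.64 i$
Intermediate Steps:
$q = 2$ ($q = -2 + \left(2 - 4\right)^{2} = -2 + \left(-2\right)^{2} = -2 + 4 = 2$)
$q \left(-19\right) \sqrt{-3 - 9} = 2 \left(-19\right) \sqrt{-3 - 9} = - 38 \sqrt{-12} = - 38 \cdot 2 i \sqrt{3} = - 76 i \sqrt{3}$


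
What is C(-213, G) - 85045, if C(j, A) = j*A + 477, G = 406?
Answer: -171046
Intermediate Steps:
C(j, A) = 477 + A*j (C(j, A) = A*j + 477 = 477 + A*j)
C(-213, G) - 85045 = (477 + 406*(-213)) - 85045 = (477 - 86478) - 85045 = -86001 - 85045 = -171046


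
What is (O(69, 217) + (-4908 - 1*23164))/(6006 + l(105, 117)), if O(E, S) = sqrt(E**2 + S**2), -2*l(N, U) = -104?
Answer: -14036/3029 + 5*sqrt(2074)/6058 ≈ -4.5963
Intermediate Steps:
l(N, U) = 52 (l(N, U) = -1/2*(-104) = 52)
(O(69, 217) + (-4908 - 1*23164))/(6006 + l(105, 117)) = (sqrt(69**2 + 217**2) + (-4908 - 1*23164))/(6006 + 52) = (sqrt(4761 + 47089) + (-4908 - 23164))/6058 = (sqrt(51850) - 28072)*(1/6058) = (5*sqrt(2074) - 28072)*(1/6058) = (-28072 + 5*sqrt(2074))*(1/6058) = -14036/3029 + 5*sqrt(2074)/6058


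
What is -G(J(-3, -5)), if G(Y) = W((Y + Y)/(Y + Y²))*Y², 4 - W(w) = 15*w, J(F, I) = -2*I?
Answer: -1400/11 ≈ -127.27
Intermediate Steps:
W(w) = 4 - 15*w
G(Y) = Y²*(4 - 30*Y/(Y + Y²)) (G(Y) = (4 - 15*(Y + Y)/(Y + Y²))*Y² = (4 - 15*2*Y/(Y + Y²))*Y² = (4 - 30*Y/(Y + Y²))*Y² = Y²*(4 - 30*Y/(Y + Y²)))
-G(J(-3, -5)) = -(-2*(-5))²*(-26 + 4*(-2*(-5)))/(1 - 2*(-5)) = -10²*(-26 + 4*10)/(1 + 10) = -100*(-26 + 40)/11 = -100*14/11 = -1*1400/11 = -1400/11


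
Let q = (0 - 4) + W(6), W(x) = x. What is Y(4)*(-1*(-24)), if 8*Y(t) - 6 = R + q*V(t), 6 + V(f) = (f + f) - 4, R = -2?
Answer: 0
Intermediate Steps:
q = 2 (q = (0 - 4) + 6 = -4 + 6 = 2)
V(f) = -10 + 2*f (V(f) = -6 + ((f + f) - 4) = -6 + (2*f - 4) = -6 + (-4 + 2*f) = -10 + 2*f)
Y(t) = -2 + t/2 (Y(t) = ¾ + (-2 + 2*(-10 + 2*t))/8 = ¾ + (-2 + (-20 + 4*t))/8 = ¾ + (-22 + 4*t)/8 = ¾ + (-11/4 + t/2) = -2 + t/2)
Y(4)*(-1*(-24)) = (-2 + (½)*4)*(-1*(-24)) = (-2 + 2)*24 = 0*24 = 0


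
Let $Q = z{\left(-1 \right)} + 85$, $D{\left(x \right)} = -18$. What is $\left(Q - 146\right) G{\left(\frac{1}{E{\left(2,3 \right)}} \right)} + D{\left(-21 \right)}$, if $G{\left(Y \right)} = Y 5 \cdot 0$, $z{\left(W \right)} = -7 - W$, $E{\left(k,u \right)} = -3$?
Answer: $-18$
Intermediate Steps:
$Q = 79$ ($Q = \left(-7 - -1\right) + 85 = \left(-7 + 1\right) + 85 = -6 + 85 = 79$)
$G{\left(Y \right)} = 0$ ($G{\left(Y \right)} = 5 Y 0 = 0$)
$\left(Q - 146\right) G{\left(\frac{1}{E{\left(2,3 \right)}} \right)} + D{\left(-21 \right)} = \left(79 - 146\right) 0 - 18 = \left(-67\right) 0 - 18 = 0 - 18 = -18$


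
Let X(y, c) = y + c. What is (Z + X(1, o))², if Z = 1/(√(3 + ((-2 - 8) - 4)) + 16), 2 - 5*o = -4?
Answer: 9102014/1782225 - 6034*I*√11/356445 ≈ 5.1071 - 0.056145*I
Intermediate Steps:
o = 6/5 (o = ⅖ - ⅕*(-4) = ⅖ + ⅘ = 6/5 ≈ 1.2000)
X(y, c) = c + y
Z = 1/(16 + I*√11) (Z = 1/(√(3 + (-10 - 4)) + 16) = 1/(√(3 - 14) + 16) = 1/(√(-11) + 16) = 1/(I*√11 + 16) = 1/(16 + I*√11) ≈ 0.059925 - 0.012422*I)
(Z + X(1, o))² = ((16/267 - I*√11/267) + (6/5 + 1))² = ((16/267 - I*√11/267) + 11/5)² = (3017/1335 - I*√11/267)²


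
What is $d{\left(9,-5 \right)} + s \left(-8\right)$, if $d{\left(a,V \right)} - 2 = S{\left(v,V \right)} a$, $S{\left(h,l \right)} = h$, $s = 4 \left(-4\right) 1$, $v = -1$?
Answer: $121$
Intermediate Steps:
$s = -16$ ($s = \left(-16\right) 1 = -16$)
$d{\left(a,V \right)} = 2 - a$
$d{\left(9,-5 \right)} + s \left(-8\right) = \left(2 - 9\right) - -128 = \left(2 - 9\right) + 128 = -7 + 128 = 121$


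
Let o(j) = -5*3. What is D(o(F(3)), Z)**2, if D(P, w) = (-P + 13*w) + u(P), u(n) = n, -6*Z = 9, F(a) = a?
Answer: 1521/4 ≈ 380.25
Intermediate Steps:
Z = -3/2 (Z = -1/6*9 = -3/2 ≈ -1.5000)
o(j) = -15
D(P, w) = 13*w (D(P, w) = (-P + 13*w) + P = 13*w)
D(o(F(3)), Z)**2 = (13*(-3/2))**2 = (-39/2)**2 = 1521/4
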